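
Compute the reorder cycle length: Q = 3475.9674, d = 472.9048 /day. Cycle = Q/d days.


Cycle = 3475.9674 / 472.9048 = 7.3502

7.3502 days


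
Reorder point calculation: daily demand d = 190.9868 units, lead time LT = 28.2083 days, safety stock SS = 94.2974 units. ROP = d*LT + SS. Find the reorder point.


d*LT = 190.9868 * 28.2083 = 5387.4130
ROP = 5387.4130 + 94.2974 = 5481.7104

5481.7104 units


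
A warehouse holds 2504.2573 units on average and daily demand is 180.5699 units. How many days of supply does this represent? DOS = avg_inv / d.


DOS = 2504.2573 / 180.5699 = 13.8686

13.8686 days


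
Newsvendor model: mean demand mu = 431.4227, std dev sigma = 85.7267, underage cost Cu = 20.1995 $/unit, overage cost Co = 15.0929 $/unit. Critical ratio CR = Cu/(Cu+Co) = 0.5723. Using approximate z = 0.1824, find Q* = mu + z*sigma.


CR = Cu/(Cu+Co) = 20.1995/(20.1995+15.0929) = 0.5723
z = 0.1824
Q* = 431.4227 + 0.1824 * 85.7267 = 447.0593

447.0593 units


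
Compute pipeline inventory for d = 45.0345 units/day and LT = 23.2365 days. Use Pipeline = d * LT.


Pipeline = 45.0345 * 23.2365 = 1046.4442

1046.4442 units


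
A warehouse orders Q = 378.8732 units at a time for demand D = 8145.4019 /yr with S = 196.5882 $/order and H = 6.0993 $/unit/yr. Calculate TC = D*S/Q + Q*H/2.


Ordering cost = D*S/Q = 4226.4533
Holding cost = Q*H/2 = 1155.4307
TC = 4226.4533 + 1155.4307 = 5381.8840

5381.8840 $/yr


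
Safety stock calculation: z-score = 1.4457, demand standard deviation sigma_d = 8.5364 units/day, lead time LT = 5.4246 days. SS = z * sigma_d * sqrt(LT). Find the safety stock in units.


sqrt(LT) = sqrt(5.4246) = 2.3291
SS = 1.4457 * 8.5364 * 2.3291 = 28.7433

28.7433 units


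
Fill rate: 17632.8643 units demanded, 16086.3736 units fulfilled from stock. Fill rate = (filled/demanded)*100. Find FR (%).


FR = 16086.3736 / 17632.8643 * 100 = 91.2295

91.2295%


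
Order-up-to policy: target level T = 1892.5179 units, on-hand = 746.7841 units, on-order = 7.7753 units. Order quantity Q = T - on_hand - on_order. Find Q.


Inventory position = OH + OO = 746.7841 + 7.7753 = 754.5594
Q = 1892.5179 - 754.5594 = 1137.9585

1137.9585 units


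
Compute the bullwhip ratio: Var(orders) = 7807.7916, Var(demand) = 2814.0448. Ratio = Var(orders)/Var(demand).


BW = 7807.7916 / 2814.0448 = 2.7746

2.7746


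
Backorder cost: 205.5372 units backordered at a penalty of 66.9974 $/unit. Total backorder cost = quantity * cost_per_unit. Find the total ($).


Total = 205.5372 * 66.9974 = 13770.4580

13770.4580 $


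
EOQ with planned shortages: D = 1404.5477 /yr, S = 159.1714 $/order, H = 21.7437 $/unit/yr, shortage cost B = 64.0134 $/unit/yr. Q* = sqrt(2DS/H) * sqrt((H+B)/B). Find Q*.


sqrt(2DS/H) = 143.4000
sqrt((H+B)/B) = 1.1574
Q* = 143.4000 * 1.1574 = 165.9773

165.9773 units


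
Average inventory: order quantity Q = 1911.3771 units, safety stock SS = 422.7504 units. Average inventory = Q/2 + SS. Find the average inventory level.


Q/2 = 955.6885
Avg = 955.6885 + 422.7504 = 1378.4389

1378.4389 units


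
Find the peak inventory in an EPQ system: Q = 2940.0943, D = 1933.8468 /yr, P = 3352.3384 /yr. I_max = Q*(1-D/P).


D/P = 0.5769
1 - D/P = 0.4231
I_max = 2940.0943 * 0.4231 = 1244.0567

1244.0567 units


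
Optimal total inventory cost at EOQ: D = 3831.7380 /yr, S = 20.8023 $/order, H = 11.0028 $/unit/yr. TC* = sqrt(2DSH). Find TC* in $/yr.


2*D*S*H = 1754043.5649
TC* = sqrt(1754043.5649) = 1324.4031

1324.4031 $/yr


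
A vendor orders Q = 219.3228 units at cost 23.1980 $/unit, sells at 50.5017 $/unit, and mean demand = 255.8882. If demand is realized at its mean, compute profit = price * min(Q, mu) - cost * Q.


Sales at mu = min(219.3228, 255.8882) = 219.3228
Revenue = 50.5017 * 219.3228 = 11076.1742
Total cost = 23.1980 * 219.3228 = 5087.8503
Profit = 11076.1742 - 5087.8503 = 5988.3239

5988.3239 $


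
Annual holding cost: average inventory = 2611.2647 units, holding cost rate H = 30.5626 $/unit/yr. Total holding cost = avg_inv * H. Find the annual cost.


Cost = 2611.2647 * 30.5626 = 79807.0385

79807.0385 $/yr


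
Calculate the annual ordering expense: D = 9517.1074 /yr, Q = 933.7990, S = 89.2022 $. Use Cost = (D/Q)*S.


Number of orders = D/Q = 10.1918
Cost = 10.1918 * 89.2022 = 909.1324

909.1324 $/yr


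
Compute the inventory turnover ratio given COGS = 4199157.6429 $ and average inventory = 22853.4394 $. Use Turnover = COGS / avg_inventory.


Turnover = 4199157.6429 / 22853.4394 = 183.7429

183.7429


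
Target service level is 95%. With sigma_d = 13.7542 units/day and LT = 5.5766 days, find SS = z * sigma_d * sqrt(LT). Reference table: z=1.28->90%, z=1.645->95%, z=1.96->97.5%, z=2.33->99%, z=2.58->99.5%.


From the table, SL = 95% corresponds to z = 1.645
sqrt(LT) = sqrt(5.5766) = 2.3615
SS = 1.645 * 13.7542 * 2.3615 = 53.4301

53.4301 units


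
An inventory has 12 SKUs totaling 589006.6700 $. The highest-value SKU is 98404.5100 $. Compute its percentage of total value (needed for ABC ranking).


Top item = 98404.5100
Total = 589006.6700
Percentage = 98404.5100 / 589006.6700 * 100 = 16.7069

16.7069%


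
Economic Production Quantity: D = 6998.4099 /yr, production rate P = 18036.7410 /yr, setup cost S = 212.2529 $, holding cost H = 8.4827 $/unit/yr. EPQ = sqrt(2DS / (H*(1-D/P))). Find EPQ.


1 - D/P = 1 - 0.3880 = 0.6120
H*(1-D/P) = 5.1913
2DS = 2970865.5933
EPQ = sqrt(572273.3849) = 756.4875

756.4875 units


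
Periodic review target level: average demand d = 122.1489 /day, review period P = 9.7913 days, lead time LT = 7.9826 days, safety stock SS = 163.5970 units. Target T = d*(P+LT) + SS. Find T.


P + LT = 17.7739
d*(P+LT) = 122.1489 * 17.7739 = 2171.0623
T = 2171.0623 + 163.5970 = 2334.6593

2334.6593 units


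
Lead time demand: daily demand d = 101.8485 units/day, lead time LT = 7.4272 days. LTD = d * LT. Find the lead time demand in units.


LTD = 101.8485 * 7.4272 = 756.4492

756.4492 units


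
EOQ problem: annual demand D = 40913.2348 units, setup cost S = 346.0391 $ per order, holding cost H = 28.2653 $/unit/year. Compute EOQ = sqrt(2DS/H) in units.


2*D*S = 2 * 40913.2348 * 346.0391 = 28315157.8966
2*D*S/H = 1001763.9260
EOQ = sqrt(1001763.9260) = 1000.8816

1000.8816 units


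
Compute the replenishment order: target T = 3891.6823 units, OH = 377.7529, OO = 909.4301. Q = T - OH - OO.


Inventory position = OH + OO = 377.7529 + 909.4301 = 1287.1830
Q = 3891.6823 - 1287.1830 = 2604.4993

2604.4993 units


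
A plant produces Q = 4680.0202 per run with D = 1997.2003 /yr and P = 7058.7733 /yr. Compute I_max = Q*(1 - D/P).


D/P = 0.2829
1 - D/P = 0.7171
I_max = 4680.0202 * 0.7171 = 3355.8613

3355.8613 units


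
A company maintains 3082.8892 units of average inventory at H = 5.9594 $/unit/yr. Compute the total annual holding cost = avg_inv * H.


Cost = 3082.8892 * 5.9594 = 18372.1699

18372.1699 $/yr


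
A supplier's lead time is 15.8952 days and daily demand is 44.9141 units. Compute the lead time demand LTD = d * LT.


LTD = 44.9141 * 15.8952 = 713.9186

713.9186 units


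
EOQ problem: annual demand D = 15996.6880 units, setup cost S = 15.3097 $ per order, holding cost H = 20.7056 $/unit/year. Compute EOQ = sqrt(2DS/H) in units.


2*D*S = 2 * 15996.6880 * 15.3097 = 489808.9885
2*D*S/H = 23655.8703
EOQ = sqrt(23655.8703) = 153.8046

153.8046 units


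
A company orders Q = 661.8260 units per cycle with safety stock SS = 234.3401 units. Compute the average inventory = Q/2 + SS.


Q/2 = 330.9130
Avg = 330.9130 + 234.3401 = 565.2531

565.2531 units


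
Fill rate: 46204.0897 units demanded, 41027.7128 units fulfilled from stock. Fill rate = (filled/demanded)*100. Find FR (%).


FR = 41027.7128 / 46204.0897 * 100 = 88.7967

88.7967%


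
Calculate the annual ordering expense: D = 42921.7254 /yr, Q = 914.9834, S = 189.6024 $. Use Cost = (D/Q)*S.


Number of orders = D/Q = 46.9098
Cost = 46.9098 * 189.6024 = 8894.2184

8894.2184 $/yr


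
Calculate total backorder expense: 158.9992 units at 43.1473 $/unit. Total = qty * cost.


Total = 158.9992 * 43.1473 = 6860.3862

6860.3862 $


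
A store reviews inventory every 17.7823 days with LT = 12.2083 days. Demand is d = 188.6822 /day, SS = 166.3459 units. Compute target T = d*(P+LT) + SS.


P + LT = 29.9906
d*(P+LT) = 188.6822 * 29.9906 = 5658.6924
T = 5658.6924 + 166.3459 = 5825.0383

5825.0383 units


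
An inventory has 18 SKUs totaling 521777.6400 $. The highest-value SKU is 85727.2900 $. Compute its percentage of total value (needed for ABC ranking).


Top item = 85727.2900
Total = 521777.6400
Percentage = 85727.2900 / 521777.6400 * 100 = 16.4299

16.4299%


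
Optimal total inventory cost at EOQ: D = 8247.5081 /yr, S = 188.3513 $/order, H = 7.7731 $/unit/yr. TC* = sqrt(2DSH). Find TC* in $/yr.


2*D*S*H = 24149915.9360
TC* = sqrt(24149915.9360) = 4914.2564

4914.2564 $/yr


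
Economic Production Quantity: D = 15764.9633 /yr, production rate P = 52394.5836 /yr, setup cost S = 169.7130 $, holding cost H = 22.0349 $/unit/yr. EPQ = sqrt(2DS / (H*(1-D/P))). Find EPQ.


1 - D/P = 1 - 0.3009 = 0.6991
H*(1-D/P) = 15.4048
2DS = 5351038.4331
EPQ = sqrt(347360.9251) = 589.3733

589.3733 units


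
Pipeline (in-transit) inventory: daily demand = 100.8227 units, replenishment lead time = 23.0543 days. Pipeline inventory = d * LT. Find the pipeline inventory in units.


Pipeline = 100.8227 * 23.0543 = 2324.3968

2324.3968 units


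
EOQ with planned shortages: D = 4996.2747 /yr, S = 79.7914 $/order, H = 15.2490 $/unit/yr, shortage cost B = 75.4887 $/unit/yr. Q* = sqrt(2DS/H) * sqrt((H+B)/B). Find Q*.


sqrt(2DS/H) = 228.6628
sqrt((H+B)/B) = 1.0964
Q* = 228.6628 * 1.0964 = 250.6966

250.6966 units


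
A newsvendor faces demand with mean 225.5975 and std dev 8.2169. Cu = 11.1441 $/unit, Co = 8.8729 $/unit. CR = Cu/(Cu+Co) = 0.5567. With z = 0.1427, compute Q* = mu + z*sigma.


CR = Cu/(Cu+Co) = 11.1441/(11.1441+8.8729) = 0.5567
z = 0.1427
Q* = 225.5975 + 0.1427 * 8.2169 = 226.7701

226.7701 units


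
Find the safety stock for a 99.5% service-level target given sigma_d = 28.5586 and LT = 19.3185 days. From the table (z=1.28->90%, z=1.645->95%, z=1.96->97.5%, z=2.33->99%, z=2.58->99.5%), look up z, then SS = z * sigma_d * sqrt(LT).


From the table, SL = 99.5% corresponds to z = 2.58
sqrt(LT) = sqrt(19.3185) = 4.3953
SS = 2.58 * 28.5586 * 4.3953 = 323.8496

323.8496 units


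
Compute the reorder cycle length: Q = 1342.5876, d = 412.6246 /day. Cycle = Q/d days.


Cycle = 1342.5876 / 412.6246 = 3.2538

3.2538 days


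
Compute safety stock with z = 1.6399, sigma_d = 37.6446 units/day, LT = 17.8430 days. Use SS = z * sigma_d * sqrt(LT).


sqrt(LT) = sqrt(17.8430) = 4.2241
SS = 1.6399 * 37.6446 * 4.2241 = 260.7678

260.7678 units


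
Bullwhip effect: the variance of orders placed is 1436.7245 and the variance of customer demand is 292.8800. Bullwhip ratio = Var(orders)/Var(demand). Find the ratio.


BW = 1436.7245 / 292.8800 = 4.9055

4.9055


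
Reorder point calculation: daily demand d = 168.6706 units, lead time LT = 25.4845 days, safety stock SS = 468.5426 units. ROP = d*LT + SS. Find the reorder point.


d*LT = 168.6706 * 25.4845 = 4298.4859
ROP = 4298.4859 + 468.5426 = 4767.0285

4767.0285 units


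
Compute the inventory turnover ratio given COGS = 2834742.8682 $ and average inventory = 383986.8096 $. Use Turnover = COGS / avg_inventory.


Turnover = 2834742.8682 / 383986.8096 = 7.3824

7.3824


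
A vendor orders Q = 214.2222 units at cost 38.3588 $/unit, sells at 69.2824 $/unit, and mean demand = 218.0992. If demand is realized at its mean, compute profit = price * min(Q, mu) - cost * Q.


Sales at mu = min(214.2222, 218.0992) = 214.2222
Revenue = 69.2824 * 214.2222 = 14841.8281
Total cost = 38.3588 * 214.2222 = 8217.3065
Profit = 14841.8281 - 8217.3065 = 6624.5216

6624.5216 $


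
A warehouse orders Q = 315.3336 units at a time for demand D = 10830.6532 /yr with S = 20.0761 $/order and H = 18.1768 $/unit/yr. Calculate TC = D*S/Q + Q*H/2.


Ordering cost = D*S/Q = 689.5468
Holding cost = Q*H/2 = 2865.8779
TC = 689.5468 + 2865.8779 = 3555.4247

3555.4247 $/yr


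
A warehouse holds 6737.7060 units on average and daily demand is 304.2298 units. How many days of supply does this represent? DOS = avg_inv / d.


DOS = 6737.7060 / 304.2298 = 22.1468

22.1468 days


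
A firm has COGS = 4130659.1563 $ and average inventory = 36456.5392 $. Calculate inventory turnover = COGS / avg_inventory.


Turnover = 4130659.1563 / 36456.5392 = 113.3037

113.3037


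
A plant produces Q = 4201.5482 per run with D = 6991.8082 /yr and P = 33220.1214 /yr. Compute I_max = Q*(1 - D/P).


D/P = 0.2105
1 - D/P = 0.7895
I_max = 4201.5482 * 0.7895 = 3317.2522

3317.2522 units


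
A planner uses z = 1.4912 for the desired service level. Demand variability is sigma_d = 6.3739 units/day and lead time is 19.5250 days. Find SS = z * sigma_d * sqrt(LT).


sqrt(LT) = sqrt(19.5250) = 4.4187
SS = 1.4912 * 6.3739 * 4.4187 = 41.9988

41.9988 units


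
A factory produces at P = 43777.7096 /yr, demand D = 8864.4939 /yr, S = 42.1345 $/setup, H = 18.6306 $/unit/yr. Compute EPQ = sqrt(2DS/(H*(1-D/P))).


1 - D/P = 1 - 0.2025 = 0.7975
H*(1-D/P) = 14.8581
2DS = 747002.0365
EPQ = sqrt(50275.7003) = 224.2224

224.2224 units


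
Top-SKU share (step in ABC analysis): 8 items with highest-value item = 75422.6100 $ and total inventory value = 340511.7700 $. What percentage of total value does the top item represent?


Top item = 75422.6100
Total = 340511.7700
Percentage = 75422.6100 / 340511.7700 * 100 = 22.1498

22.1498%


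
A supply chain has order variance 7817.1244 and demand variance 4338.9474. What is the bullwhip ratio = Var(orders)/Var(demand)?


BW = 7817.1244 / 4338.9474 = 1.8016

1.8016


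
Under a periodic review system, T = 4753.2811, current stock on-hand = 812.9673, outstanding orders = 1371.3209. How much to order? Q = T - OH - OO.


Inventory position = OH + OO = 812.9673 + 1371.3209 = 2184.2882
Q = 4753.2811 - 2184.2882 = 2568.9929

2568.9929 units


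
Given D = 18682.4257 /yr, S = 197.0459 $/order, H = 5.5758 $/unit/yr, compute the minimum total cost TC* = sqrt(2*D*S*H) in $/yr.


2*D*S*H = 41052333.6292
TC* = sqrt(41052333.6292) = 6407.2095

6407.2095 $/yr


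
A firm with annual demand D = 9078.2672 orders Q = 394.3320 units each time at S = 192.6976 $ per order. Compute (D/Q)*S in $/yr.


Number of orders = D/Q = 23.0219
Cost = 23.0219 * 192.6976 = 4436.2626

4436.2626 $/yr


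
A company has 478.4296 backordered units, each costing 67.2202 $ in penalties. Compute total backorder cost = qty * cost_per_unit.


Total = 478.4296 * 67.2202 = 32160.1334

32160.1334 $


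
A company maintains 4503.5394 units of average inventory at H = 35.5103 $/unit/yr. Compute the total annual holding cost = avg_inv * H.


Cost = 4503.5394 * 35.5103 = 159922.0352

159922.0352 $/yr


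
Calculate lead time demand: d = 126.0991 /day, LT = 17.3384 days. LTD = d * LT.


LTD = 126.0991 * 17.3384 = 2186.3566

2186.3566 units


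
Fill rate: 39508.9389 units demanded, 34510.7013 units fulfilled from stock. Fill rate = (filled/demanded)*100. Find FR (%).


FR = 34510.7013 / 39508.9389 * 100 = 87.3491

87.3491%


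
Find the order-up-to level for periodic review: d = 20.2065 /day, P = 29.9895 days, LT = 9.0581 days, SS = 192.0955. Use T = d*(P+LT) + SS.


P + LT = 39.0476
d*(P+LT) = 20.2065 * 39.0476 = 789.0153
T = 789.0153 + 192.0955 = 981.1108

981.1108 units


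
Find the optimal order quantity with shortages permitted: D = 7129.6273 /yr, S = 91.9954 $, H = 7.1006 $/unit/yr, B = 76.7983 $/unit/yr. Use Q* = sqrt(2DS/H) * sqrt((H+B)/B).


sqrt(2DS/H) = 429.8174
sqrt((H+B)/B) = 1.0452
Q* = 429.8174 * 1.0452 = 449.2481

449.2481 units


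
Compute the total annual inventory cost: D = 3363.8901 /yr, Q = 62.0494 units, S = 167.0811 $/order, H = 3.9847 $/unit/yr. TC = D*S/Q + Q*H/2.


Ordering cost = D*S/Q = 9057.9838
Holding cost = Q*H/2 = 123.6241
TC = 9057.9838 + 123.6241 = 9181.6079

9181.6079 $/yr


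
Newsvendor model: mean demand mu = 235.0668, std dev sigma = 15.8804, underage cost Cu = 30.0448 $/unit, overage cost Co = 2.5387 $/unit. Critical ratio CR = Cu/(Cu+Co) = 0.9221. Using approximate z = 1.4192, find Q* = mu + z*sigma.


CR = Cu/(Cu+Co) = 30.0448/(30.0448+2.5387) = 0.9221
z = 1.4192
Q* = 235.0668 + 1.4192 * 15.8804 = 257.6043

257.6043 units


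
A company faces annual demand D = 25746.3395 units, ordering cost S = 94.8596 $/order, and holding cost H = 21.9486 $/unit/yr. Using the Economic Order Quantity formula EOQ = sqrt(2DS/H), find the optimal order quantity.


2*D*S = 2 * 25746.3395 * 94.8596 = 4884574.9329
2*D*S/H = 222546.0819
EOQ = sqrt(222546.0819) = 471.7479

471.7479 units


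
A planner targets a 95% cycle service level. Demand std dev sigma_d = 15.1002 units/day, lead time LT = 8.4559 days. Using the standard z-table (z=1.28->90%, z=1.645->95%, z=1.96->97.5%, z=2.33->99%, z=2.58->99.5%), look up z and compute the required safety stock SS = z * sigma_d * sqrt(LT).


From the table, SL = 95% corresponds to z = 1.645
sqrt(LT) = sqrt(8.4559) = 2.9079
SS = 1.645 * 15.1002 * 2.9079 = 72.2318

72.2318 units


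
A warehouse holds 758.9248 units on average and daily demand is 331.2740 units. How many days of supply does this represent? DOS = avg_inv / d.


DOS = 758.9248 / 331.2740 = 2.2909

2.2909 days


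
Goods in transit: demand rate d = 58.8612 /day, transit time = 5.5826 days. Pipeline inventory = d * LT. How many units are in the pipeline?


Pipeline = 58.8612 * 5.5826 = 328.5985

328.5985 units


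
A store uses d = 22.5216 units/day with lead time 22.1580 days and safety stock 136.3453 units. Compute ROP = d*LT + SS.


d*LT = 22.5216 * 22.1580 = 499.0336
ROP = 499.0336 + 136.3453 = 635.3789

635.3789 units


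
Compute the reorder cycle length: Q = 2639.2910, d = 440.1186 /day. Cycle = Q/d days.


Cycle = 2639.2910 / 440.1186 = 5.9968

5.9968 days


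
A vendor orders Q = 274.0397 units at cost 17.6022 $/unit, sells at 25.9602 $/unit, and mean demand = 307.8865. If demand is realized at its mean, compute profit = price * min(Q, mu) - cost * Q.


Sales at mu = min(274.0397, 307.8865) = 274.0397
Revenue = 25.9602 * 274.0397 = 7114.1254
Total cost = 17.6022 * 274.0397 = 4823.7016
Profit = 7114.1254 - 4823.7016 = 2290.4238

2290.4238 $


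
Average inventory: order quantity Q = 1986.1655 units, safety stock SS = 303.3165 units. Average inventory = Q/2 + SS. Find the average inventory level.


Q/2 = 993.0828
Avg = 993.0828 + 303.3165 = 1296.3992

1296.3992 units


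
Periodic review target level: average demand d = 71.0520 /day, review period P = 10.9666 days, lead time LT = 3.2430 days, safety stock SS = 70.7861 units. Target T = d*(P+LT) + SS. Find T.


P + LT = 14.2096
d*(P+LT) = 71.0520 * 14.2096 = 1009.6205
T = 1009.6205 + 70.7861 = 1080.4066

1080.4066 units


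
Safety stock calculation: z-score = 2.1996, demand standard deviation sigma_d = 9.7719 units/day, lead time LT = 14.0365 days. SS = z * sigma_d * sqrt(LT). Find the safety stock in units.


sqrt(LT) = sqrt(14.0365) = 3.7465
SS = 2.1996 * 9.7719 * 3.7465 = 80.5290

80.5290 units


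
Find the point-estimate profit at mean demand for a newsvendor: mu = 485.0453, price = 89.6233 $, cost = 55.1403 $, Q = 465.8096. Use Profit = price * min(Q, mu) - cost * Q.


Sales at mu = min(465.8096, 485.0453) = 465.8096
Revenue = 89.6233 * 465.8096 = 41747.3935
Total cost = 55.1403 * 465.8096 = 25684.8811
Profit = 41747.3935 - 25684.8811 = 16062.5124

16062.5124 $


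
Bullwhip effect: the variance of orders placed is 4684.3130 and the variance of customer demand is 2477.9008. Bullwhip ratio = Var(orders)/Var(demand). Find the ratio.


BW = 4684.3130 / 2477.9008 = 1.8904

1.8904


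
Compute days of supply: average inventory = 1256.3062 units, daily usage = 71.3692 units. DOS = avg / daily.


DOS = 1256.3062 / 71.3692 = 17.6029

17.6029 days


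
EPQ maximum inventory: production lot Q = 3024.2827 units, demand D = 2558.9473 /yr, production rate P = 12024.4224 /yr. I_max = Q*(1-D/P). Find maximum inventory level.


D/P = 0.2128
1 - D/P = 0.7872
I_max = 3024.2827 * 0.7872 = 2380.6776

2380.6776 units


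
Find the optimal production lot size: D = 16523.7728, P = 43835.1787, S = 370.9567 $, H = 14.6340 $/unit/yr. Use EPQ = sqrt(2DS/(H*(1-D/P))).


1 - D/P = 1 - 0.3770 = 0.6230
H*(1-D/P) = 9.1177
2DS = 12259208.4589
EPQ = sqrt(1344553.5506) = 1159.5489

1159.5489 units


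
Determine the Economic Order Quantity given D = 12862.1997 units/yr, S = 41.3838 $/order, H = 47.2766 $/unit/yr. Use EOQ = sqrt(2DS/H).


2*D*S = 2 * 12862.1997 * 41.3838 = 1064573.3999
2*D*S/H = 22517.9772
EOQ = sqrt(22517.9772) = 150.0599

150.0599 units


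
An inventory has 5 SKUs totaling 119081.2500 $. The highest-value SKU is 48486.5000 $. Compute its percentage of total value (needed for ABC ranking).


Top item = 48486.5000
Total = 119081.2500
Percentage = 48486.5000 / 119081.2500 * 100 = 40.7172

40.7172%


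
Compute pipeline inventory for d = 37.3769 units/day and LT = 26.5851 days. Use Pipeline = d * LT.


Pipeline = 37.3769 * 26.5851 = 993.6686

993.6686 units


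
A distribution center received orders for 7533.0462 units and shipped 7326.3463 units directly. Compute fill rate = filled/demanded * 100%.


FR = 7326.3463 / 7533.0462 * 100 = 97.2561

97.2561%


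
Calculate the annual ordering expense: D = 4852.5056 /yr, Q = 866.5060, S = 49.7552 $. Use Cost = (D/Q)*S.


Number of orders = D/Q = 5.6001
Cost = 5.6001 * 49.7552 = 278.6333

278.6333 $/yr


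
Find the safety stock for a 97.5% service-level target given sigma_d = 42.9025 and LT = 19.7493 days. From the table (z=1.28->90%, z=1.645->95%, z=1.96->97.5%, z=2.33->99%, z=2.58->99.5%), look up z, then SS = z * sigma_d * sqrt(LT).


From the table, SL = 97.5% corresponds to z = 1.96
sqrt(LT) = sqrt(19.7493) = 4.4440
SS = 1.96 * 42.9025 * 4.4440 = 373.6926

373.6926 units


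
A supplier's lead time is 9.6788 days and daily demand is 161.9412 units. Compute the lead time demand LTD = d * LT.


LTD = 161.9412 * 9.6788 = 1567.3965

1567.3965 units


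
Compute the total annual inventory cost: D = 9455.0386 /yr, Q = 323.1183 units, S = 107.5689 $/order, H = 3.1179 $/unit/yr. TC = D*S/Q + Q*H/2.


Ordering cost = D*S/Q = 3147.6648
Holding cost = Q*H/2 = 503.7253
TC = 3147.6648 + 503.7253 = 3651.3901

3651.3901 $/yr


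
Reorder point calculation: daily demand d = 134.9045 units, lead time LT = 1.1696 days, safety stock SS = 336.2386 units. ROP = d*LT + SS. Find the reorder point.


d*LT = 134.9045 * 1.1696 = 157.7843
ROP = 157.7843 + 336.2386 = 494.0229

494.0229 units


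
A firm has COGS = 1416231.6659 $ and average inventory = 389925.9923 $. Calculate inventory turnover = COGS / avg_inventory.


Turnover = 1416231.6659 / 389925.9923 = 3.6321

3.6321


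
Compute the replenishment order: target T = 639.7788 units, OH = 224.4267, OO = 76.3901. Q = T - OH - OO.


Inventory position = OH + OO = 224.4267 + 76.3901 = 300.8168
Q = 639.7788 - 300.8168 = 338.9620

338.9620 units


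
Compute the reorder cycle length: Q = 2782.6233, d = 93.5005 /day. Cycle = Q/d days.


Cycle = 2782.6233 / 93.5005 = 29.7605

29.7605 days


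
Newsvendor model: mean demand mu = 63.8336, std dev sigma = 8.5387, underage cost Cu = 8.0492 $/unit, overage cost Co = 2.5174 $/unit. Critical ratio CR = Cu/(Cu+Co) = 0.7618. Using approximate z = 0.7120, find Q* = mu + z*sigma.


CR = Cu/(Cu+Co) = 8.0492/(8.0492+2.5174) = 0.7618
z = 0.7120
Q* = 63.8336 + 0.7120 * 8.5387 = 69.9132

69.9132 units


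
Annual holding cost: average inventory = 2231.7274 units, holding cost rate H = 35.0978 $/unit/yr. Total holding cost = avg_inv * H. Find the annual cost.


Cost = 2231.7274 * 35.0978 = 78328.7219

78328.7219 $/yr


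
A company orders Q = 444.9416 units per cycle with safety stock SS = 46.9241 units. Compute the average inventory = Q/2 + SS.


Q/2 = 222.4708
Avg = 222.4708 + 46.9241 = 269.3949

269.3949 units


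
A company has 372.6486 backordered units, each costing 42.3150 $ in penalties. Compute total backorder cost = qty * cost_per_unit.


Total = 372.6486 * 42.3150 = 15768.6255

15768.6255 $


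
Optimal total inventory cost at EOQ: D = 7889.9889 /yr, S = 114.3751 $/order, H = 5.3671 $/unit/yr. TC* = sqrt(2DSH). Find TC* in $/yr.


2*D*S*H = 9686738.1878
TC* = sqrt(9686738.1878) = 3112.3525

3112.3525 $/yr


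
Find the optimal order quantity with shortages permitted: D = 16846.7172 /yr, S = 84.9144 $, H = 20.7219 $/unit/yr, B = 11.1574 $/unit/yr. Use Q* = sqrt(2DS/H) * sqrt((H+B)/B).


sqrt(2DS/H) = 371.5767
sqrt((H+B)/B) = 1.6903
Q* = 371.5767 * 1.6903 = 628.0893

628.0893 units


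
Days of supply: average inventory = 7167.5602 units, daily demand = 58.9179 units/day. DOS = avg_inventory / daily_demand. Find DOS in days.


DOS = 7167.5602 / 58.9179 = 121.6534

121.6534 days


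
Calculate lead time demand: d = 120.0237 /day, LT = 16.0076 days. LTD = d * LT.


LTD = 120.0237 * 16.0076 = 1921.2914

1921.2914 units


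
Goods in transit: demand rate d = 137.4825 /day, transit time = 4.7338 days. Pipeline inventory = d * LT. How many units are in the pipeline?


Pipeline = 137.4825 * 4.7338 = 650.8147

650.8147 units


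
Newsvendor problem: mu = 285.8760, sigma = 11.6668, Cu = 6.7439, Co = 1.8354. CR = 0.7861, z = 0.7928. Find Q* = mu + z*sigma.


CR = Cu/(Cu+Co) = 6.7439/(6.7439+1.8354) = 0.7861
z = 0.7928
Q* = 285.8760 + 0.7928 * 11.6668 = 295.1254

295.1254 units


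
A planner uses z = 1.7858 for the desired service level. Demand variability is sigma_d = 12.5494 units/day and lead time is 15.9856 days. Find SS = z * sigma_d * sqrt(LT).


sqrt(LT) = sqrt(15.9856) = 3.9982
SS = 1.7858 * 12.5494 * 3.9982 = 89.6025

89.6025 units


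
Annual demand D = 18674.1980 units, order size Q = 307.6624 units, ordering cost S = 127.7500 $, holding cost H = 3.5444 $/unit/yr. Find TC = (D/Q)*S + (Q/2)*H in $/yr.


Ordering cost = D*S/Q = 7754.0473
Holding cost = Q*H/2 = 545.2393
TC = 7754.0473 + 545.2393 = 8299.2866

8299.2866 $/yr


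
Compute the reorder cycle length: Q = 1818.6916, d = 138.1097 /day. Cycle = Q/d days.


Cycle = 1818.6916 / 138.1097 = 13.1685

13.1685 days


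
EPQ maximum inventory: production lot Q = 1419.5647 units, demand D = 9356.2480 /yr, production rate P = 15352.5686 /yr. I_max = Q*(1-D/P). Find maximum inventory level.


D/P = 0.6094
1 - D/P = 0.3906
I_max = 1419.5647 * 0.3906 = 554.4457

554.4457 units


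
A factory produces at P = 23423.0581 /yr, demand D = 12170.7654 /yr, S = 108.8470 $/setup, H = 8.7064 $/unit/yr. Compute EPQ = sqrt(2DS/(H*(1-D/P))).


1 - D/P = 1 - 0.5196 = 0.4804
H*(1-D/P) = 4.1825
2DS = 2649502.6030
EPQ = sqrt(633473.2921) = 795.9104

795.9104 units


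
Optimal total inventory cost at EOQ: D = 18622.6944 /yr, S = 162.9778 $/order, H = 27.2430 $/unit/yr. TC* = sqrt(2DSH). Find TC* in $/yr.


2*D*S*H = 165369682.9038
TC* = sqrt(165369682.9038) = 12859.6144

12859.6144 $/yr


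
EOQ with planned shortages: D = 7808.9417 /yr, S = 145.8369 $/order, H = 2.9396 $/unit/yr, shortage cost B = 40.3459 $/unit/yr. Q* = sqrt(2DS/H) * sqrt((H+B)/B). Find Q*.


sqrt(2DS/H) = 880.2392
sqrt((H+B)/B) = 1.0358
Q* = 880.2392 * 1.0358 = 911.7425

911.7425 units


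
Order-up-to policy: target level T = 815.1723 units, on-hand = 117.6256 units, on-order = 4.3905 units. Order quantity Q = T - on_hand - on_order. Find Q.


Inventory position = OH + OO = 117.6256 + 4.3905 = 122.0161
Q = 815.1723 - 122.0161 = 693.1562

693.1562 units


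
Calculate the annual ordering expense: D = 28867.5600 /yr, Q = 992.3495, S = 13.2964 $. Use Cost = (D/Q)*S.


Number of orders = D/Q = 29.0901
Cost = 29.0901 * 13.2964 = 386.7938

386.7938 $/yr


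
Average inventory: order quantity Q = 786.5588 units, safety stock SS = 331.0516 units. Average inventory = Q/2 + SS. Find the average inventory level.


Q/2 = 393.2794
Avg = 393.2794 + 331.0516 = 724.3310

724.3310 units


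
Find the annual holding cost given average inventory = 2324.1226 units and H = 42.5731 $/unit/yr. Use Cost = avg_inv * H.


Cost = 2324.1226 * 42.5731 = 98945.1039

98945.1039 $/yr


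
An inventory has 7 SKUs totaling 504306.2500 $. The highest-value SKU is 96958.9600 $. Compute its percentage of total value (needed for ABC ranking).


Top item = 96958.9600
Total = 504306.2500
Percentage = 96958.9600 / 504306.2500 * 100 = 19.2262

19.2262%


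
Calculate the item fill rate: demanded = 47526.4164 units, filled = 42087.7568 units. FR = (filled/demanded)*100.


FR = 42087.7568 / 47526.4164 * 100 = 88.5566

88.5566%


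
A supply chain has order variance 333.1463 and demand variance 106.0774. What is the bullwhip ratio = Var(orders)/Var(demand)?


BW = 333.1463 / 106.0774 = 3.1406

3.1406


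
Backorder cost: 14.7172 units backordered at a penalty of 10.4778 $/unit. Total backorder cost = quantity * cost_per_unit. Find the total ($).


Total = 14.7172 * 10.4778 = 154.2039

154.2039 $


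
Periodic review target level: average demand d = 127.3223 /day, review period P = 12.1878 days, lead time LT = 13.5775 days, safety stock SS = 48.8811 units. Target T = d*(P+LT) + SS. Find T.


P + LT = 25.7653
d*(P+LT) = 127.3223 * 25.7653 = 3280.4973
T = 3280.4973 + 48.8811 = 3329.3784

3329.3784 units


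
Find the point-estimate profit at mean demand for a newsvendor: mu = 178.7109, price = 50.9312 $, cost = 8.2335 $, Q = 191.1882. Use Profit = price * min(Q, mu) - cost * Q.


Sales at mu = min(191.1882, 178.7109) = 178.7109
Revenue = 50.9312 * 178.7109 = 9101.9606
Total cost = 8.2335 * 191.1882 = 1574.1480
Profit = 9101.9606 - 1574.1480 = 7527.8125

7527.8125 $


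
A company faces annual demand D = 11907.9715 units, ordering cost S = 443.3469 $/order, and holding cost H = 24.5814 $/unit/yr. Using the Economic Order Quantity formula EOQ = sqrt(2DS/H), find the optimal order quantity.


2*D*S = 2 * 11907.9715 * 443.3469 = 10558724.4996
2*D*S/H = 429541.2181
EOQ = sqrt(429541.2181) = 655.3939

655.3939 units


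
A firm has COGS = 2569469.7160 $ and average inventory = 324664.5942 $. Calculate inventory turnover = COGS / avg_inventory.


Turnover = 2569469.7160 / 324664.5942 = 7.9142

7.9142


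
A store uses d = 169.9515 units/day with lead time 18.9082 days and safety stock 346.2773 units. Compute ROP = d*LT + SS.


d*LT = 169.9515 * 18.9082 = 3213.4770
ROP = 3213.4770 + 346.2773 = 3559.7543

3559.7543 units


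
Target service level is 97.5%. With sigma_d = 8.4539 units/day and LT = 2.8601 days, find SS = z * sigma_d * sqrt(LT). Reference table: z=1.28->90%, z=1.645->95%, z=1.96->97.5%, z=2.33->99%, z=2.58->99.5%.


From the table, SL = 97.5% corresponds to z = 1.96
sqrt(LT) = sqrt(2.8601) = 1.6912
SS = 1.96 * 8.4539 * 1.6912 = 28.0223

28.0223 units


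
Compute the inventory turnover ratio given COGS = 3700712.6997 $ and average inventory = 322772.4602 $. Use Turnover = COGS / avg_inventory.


Turnover = 3700712.6997 / 322772.4602 = 11.4654

11.4654


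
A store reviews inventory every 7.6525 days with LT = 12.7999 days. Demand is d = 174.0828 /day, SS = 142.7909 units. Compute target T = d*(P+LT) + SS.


P + LT = 20.4524
d*(P+LT) = 174.0828 * 20.4524 = 3560.4111
T = 3560.4111 + 142.7909 = 3703.2020

3703.2020 units


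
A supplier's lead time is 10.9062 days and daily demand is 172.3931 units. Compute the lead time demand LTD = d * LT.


LTD = 172.3931 * 10.9062 = 1880.1536

1880.1536 units


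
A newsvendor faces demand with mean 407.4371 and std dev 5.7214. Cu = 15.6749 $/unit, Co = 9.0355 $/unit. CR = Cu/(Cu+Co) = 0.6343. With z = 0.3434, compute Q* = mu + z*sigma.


CR = Cu/(Cu+Co) = 15.6749/(15.6749+9.0355) = 0.6343
z = 0.3434
Q* = 407.4371 + 0.3434 * 5.7214 = 409.4018

409.4018 units


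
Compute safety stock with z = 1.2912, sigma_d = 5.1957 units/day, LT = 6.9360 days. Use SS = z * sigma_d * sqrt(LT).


sqrt(LT) = sqrt(6.9360) = 2.6336
SS = 1.2912 * 5.1957 * 2.6336 = 17.6682

17.6682 units


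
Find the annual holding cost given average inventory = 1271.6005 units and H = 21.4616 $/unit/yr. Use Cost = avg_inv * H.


Cost = 1271.6005 * 21.4616 = 27290.5813

27290.5813 $/yr


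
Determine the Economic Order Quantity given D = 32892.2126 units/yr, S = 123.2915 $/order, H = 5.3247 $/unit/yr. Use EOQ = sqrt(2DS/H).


2*D*S = 2 * 32892.2126 * 123.2915 = 8110660.4595
2*D*S/H = 1523214.5397
EOQ = sqrt(1523214.5397) = 1234.1858

1234.1858 units


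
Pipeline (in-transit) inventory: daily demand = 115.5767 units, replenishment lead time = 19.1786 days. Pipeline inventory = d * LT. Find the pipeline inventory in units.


Pipeline = 115.5767 * 19.1786 = 2216.5993

2216.5993 units


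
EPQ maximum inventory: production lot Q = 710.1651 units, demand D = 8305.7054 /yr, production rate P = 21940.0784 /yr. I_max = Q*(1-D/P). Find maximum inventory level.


D/P = 0.3786
1 - D/P = 0.6214
I_max = 710.1651 * 0.6214 = 441.3228

441.3228 units


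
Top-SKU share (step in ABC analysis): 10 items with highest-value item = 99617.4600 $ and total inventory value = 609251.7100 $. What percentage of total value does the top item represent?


Top item = 99617.4600
Total = 609251.7100
Percentage = 99617.4600 / 609251.7100 * 100 = 16.3508

16.3508%


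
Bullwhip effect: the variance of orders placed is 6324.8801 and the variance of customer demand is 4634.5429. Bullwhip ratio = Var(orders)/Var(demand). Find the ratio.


BW = 6324.8801 / 4634.5429 = 1.3647

1.3647


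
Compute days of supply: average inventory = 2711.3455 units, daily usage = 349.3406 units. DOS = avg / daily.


DOS = 2711.3455 / 349.3406 = 7.7613

7.7613 days


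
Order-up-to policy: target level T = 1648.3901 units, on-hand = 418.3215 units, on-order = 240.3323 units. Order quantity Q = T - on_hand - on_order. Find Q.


Inventory position = OH + OO = 418.3215 + 240.3323 = 658.6538
Q = 1648.3901 - 658.6538 = 989.7363

989.7363 units


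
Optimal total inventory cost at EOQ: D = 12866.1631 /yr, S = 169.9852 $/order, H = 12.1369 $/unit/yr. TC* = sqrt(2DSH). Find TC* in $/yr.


2*D*S*H = 53088191.6777
TC* = sqrt(53088191.6777) = 7286.1644

7286.1644 $/yr


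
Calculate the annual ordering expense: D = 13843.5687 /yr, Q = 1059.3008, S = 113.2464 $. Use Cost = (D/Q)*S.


Number of orders = D/Q = 13.0686
Cost = 13.0686 * 113.2464 = 1479.9709

1479.9709 $/yr


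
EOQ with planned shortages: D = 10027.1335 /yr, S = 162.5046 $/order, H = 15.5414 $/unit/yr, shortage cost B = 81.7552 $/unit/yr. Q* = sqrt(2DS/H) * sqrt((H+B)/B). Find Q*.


sqrt(2DS/H) = 457.9216
sqrt((H+B)/B) = 1.0909
Q* = 457.9216 * 1.0909 = 499.5538

499.5538 units


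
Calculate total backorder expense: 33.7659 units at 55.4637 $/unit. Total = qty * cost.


Total = 33.7659 * 55.4637 = 1872.7817

1872.7817 $


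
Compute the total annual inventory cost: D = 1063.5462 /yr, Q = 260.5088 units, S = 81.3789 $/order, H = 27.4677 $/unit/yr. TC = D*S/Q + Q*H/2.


Ordering cost = D*S/Q = 332.2353
Holding cost = Q*H/2 = 3577.7888
TC = 332.2353 + 3577.7888 = 3910.0241

3910.0241 $/yr


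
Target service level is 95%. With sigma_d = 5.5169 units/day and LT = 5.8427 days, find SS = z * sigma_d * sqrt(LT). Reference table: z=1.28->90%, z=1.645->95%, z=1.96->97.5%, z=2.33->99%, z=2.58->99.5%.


From the table, SL = 95% corresponds to z = 1.645
sqrt(LT) = sqrt(5.8427) = 2.4172
SS = 1.645 * 5.5169 * 2.4172 = 21.9365

21.9365 units


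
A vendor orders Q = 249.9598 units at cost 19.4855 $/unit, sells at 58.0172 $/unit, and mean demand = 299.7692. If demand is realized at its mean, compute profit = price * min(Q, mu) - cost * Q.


Sales at mu = min(249.9598, 299.7692) = 249.9598
Revenue = 58.0172 * 249.9598 = 14501.9677
Total cost = 19.4855 * 249.9598 = 4870.5917
Profit = 14501.9677 - 4870.5917 = 9631.3760

9631.3760 $


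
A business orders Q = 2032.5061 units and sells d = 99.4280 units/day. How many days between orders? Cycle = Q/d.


Cycle = 2032.5061 / 99.4280 = 20.4420

20.4420 days


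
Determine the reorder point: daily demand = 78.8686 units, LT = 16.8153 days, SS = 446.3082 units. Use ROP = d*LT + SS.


d*LT = 78.8686 * 16.8153 = 1326.1992
ROP = 1326.1992 + 446.3082 = 1772.5074

1772.5074 units


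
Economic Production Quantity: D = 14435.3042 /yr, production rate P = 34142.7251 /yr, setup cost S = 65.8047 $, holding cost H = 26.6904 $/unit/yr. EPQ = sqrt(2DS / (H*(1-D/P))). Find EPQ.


1 - D/P = 1 - 0.4228 = 0.5772
H*(1-D/P) = 15.4059
2DS = 1899821.7246
EPQ = sqrt(123317.9102) = 351.1665

351.1665 units


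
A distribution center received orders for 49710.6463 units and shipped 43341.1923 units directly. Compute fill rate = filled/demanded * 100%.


FR = 43341.1923 / 49710.6463 * 100 = 87.1869

87.1869%


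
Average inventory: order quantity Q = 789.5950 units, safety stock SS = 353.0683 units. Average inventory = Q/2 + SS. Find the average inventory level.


Q/2 = 394.7975
Avg = 394.7975 + 353.0683 = 747.8658

747.8658 units


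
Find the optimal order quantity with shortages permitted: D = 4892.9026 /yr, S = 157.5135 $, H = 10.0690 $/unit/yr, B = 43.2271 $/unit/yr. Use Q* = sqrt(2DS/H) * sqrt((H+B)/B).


sqrt(2DS/H) = 391.2587
sqrt((H+B)/B) = 1.1104
Q* = 391.2587 * 1.1104 = 434.4439

434.4439 units


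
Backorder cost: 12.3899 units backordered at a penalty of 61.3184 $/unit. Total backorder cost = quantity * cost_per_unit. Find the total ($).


Total = 12.3899 * 61.3184 = 759.7288

759.7288 $


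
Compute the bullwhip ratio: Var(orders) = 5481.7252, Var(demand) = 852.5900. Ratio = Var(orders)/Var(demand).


BW = 5481.7252 / 852.5900 = 6.4295

6.4295


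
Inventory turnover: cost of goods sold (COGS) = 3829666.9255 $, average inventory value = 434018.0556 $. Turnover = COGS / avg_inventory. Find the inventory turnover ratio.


Turnover = 3829666.9255 / 434018.0556 = 8.8238

8.8238


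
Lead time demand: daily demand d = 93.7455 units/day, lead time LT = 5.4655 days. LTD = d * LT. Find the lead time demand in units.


LTD = 93.7455 * 5.4655 = 512.3660

512.3660 units


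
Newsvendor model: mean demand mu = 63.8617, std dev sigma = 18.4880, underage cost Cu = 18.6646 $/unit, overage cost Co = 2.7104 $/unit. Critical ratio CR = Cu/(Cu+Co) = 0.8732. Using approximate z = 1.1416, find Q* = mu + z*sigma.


CR = Cu/(Cu+Co) = 18.6646/(18.6646+2.7104) = 0.8732
z = 1.1416
Q* = 63.8617 + 1.1416 * 18.4880 = 84.9676

84.9676 units


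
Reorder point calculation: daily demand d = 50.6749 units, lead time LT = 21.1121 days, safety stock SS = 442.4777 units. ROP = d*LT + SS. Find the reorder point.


d*LT = 50.6749 * 21.1121 = 1069.8536
ROP = 1069.8536 + 442.4777 = 1512.3313

1512.3313 units


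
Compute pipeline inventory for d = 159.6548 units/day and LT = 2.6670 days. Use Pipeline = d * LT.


Pipeline = 159.6548 * 2.6670 = 425.7994

425.7994 units


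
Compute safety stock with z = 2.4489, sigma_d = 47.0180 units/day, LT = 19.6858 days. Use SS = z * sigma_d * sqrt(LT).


sqrt(LT) = sqrt(19.6858) = 4.4369
SS = 2.4489 * 47.0180 * 4.4369 = 510.8716

510.8716 units


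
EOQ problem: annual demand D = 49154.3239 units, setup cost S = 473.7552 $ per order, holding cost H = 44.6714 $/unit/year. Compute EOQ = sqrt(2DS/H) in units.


2*D*S = 2 * 49154.3239 * 473.7552 = 46574233.1002
2*D*S/H = 1042596.2271
EOQ = sqrt(1042596.2271) = 1021.0760

1021.0760 units
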